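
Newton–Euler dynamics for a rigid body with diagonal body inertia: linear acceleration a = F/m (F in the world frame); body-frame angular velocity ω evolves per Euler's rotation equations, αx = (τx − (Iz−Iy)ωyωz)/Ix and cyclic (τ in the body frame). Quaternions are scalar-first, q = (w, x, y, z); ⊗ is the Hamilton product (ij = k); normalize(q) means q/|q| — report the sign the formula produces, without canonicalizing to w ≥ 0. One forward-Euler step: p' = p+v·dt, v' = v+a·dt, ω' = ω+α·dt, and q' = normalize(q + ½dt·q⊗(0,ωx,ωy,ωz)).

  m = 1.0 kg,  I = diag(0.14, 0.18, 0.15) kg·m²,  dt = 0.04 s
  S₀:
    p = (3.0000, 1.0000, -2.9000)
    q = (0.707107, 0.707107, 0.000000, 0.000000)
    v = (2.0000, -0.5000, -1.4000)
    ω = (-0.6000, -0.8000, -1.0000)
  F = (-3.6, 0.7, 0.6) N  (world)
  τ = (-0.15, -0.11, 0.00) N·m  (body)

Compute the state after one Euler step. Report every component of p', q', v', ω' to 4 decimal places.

p' = (3.0800, 0.9800, -2.9560)
q' = (0.7153, 0.6983, 0.0028, -0.0254)
v' = (1.8560, -0.4720, -1.3760)
ω' = (-0.6360, -0.8231, -1.0051)

angular accel α = (-0.9000, -0.5778, -0.1280)
ω + α·dt = (-0.6360, -0.8231, -1.0051)
q⊗(0,ω) = (0.4242642, -0.4242642, 0.1414214, -1.2727926)
q + ½dt·q⊗(0,ω), renormalized = (0.7153, 0.6983, 0.0028, -0.0254)
new position p' = (3.0800, 0.9800, -2.9560)
v + (F/m)dt = (1.8560, -0.4720, -1.3760)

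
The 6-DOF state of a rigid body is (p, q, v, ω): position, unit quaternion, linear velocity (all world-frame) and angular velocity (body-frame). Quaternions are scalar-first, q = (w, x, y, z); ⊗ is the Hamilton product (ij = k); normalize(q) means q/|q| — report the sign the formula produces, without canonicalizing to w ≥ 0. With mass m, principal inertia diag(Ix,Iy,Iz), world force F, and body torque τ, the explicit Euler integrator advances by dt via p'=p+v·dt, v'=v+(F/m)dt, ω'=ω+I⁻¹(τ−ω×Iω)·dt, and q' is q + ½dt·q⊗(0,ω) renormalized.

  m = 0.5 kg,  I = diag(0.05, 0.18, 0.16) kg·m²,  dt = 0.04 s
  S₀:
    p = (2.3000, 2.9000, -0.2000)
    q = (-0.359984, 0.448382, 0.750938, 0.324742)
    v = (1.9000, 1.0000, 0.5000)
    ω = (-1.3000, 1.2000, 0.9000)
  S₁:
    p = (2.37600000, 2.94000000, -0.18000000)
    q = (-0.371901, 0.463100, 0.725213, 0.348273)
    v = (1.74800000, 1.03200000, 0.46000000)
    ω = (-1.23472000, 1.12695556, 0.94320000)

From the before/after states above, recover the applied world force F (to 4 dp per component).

Δv = v₁−v₀ = (-0.15200000, 0.03200000, -0.04000000)
F = m·Δv/dt = (-1.9000, 0.4000, -0.5000)

F = (-1.9000, 0.4000, -0.5000)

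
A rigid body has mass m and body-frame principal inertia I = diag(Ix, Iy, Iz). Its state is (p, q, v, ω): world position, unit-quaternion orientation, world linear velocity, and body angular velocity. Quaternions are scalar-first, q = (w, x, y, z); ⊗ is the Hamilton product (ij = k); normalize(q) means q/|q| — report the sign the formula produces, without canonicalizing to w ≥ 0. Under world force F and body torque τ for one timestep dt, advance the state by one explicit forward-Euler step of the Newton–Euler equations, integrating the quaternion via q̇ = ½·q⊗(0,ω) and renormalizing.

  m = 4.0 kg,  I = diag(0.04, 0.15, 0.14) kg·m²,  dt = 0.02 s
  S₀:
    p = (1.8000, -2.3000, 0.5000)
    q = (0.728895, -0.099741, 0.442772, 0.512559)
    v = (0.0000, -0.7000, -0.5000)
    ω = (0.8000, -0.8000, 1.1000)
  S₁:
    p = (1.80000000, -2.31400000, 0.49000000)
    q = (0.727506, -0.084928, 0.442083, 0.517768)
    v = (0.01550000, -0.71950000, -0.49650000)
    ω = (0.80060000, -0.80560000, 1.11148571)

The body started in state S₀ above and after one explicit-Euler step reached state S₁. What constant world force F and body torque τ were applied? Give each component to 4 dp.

F = (3.1000, -3.9000, 0.7000)
τ = (0.0100, -0.1300, 0.0100)

Δv = v₁−v₀ = (0.01550000, -0.01950000, 0.00350000)
applied force F = (3.1000, -3.9000, 0.7000)
Δω = ω₁−ω₀ = (0.00060000, -0.00560000, 0.01148571)
ω₀×(Iω₀) = (0.0088, -0.0880, -0.0704)
I·α + gyro = (0.0100, -0.1300, 0.0100)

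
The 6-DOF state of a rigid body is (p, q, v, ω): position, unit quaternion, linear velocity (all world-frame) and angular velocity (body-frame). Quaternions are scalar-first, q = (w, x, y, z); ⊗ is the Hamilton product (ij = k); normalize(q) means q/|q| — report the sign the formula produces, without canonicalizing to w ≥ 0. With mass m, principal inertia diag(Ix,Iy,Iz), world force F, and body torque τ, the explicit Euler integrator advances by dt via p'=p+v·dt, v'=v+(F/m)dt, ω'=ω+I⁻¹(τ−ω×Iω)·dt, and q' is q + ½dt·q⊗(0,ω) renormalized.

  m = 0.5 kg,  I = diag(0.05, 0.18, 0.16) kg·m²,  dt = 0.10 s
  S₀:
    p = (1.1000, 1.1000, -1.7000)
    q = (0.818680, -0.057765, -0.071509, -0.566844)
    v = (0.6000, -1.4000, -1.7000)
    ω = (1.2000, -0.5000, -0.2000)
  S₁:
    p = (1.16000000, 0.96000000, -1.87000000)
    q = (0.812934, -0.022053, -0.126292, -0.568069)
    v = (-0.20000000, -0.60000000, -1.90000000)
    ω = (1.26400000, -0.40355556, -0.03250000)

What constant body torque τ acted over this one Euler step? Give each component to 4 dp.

Δω = ω₁−ω₀ = (0.06400000, 0.09644444, 0.16750000)
I·α + gyro = (0.0300, 0.2000, 0.1900)

τ = (0.0300, 0.2000, 0.1900)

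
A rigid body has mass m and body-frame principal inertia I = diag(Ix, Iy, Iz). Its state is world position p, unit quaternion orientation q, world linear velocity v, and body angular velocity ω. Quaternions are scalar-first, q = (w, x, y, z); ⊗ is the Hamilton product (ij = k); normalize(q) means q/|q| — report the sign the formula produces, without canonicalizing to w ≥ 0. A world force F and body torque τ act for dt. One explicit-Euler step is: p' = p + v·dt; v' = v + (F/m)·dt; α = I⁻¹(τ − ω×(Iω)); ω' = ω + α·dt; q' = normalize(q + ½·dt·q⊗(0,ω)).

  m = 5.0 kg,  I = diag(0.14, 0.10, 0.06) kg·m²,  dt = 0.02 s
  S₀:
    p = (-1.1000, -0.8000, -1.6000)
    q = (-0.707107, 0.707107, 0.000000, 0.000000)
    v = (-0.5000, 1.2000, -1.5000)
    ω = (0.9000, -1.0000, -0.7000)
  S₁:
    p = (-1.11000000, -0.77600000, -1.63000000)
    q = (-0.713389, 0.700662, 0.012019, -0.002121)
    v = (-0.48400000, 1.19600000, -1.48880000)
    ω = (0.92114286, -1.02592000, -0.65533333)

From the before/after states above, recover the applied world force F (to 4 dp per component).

F = (4.0000, -1.0000, 2.8000)

velocity change Δv = (0.01600000, -0.00400000, 0.01120000)
F = m·Δv/dt = (4.0000, -1.0000, 2.8000)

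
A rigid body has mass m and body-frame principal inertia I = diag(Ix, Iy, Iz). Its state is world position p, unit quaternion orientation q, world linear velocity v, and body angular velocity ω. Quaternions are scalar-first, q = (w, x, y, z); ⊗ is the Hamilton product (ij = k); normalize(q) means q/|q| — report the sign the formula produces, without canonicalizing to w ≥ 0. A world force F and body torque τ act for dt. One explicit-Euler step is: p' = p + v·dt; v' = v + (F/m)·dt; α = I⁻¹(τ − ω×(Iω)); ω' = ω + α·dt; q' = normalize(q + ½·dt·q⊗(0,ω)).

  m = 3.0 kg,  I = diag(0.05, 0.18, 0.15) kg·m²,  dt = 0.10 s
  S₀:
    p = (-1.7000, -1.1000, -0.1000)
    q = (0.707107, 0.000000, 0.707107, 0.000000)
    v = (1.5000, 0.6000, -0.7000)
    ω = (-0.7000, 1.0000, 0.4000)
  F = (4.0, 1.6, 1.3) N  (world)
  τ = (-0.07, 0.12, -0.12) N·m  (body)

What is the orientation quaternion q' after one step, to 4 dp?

Hamilton product q⊗(0,ω) = (-0.7071070, -0.2121321, 0.7071070, 0.7778177)
q + ½dt·q⊗(0,ω), renormalized = (0.6704, -0.0106, 0.7409, 0.0388)

q' = (0.6704, -0.0106, 0.7409, 0.0388)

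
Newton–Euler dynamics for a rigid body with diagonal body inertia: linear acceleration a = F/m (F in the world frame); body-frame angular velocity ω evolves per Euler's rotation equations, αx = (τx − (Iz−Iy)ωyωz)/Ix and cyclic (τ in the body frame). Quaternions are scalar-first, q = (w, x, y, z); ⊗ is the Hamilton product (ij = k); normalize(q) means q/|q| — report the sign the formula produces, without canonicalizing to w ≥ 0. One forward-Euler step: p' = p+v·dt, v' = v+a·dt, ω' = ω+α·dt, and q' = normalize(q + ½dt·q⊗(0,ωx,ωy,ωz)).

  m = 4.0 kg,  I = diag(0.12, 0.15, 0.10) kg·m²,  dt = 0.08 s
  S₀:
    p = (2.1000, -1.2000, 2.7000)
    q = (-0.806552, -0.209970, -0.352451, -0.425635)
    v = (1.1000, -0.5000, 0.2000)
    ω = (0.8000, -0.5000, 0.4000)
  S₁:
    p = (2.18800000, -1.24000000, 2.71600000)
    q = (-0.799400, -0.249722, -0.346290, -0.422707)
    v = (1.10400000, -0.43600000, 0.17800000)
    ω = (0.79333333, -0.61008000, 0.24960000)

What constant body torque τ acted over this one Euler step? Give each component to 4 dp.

τ = (0.0000, -0.2000, -0.2000)

ω₁ − ω₀ = (-0.00666667, -0.11008000, -0.15040000)
precession coupling = (0.0100, 0.0064, -0.0120)
τ = I·(Δω/dt) + ω₀×(Iω₀) = (0.0000, -0.2000, -0.2000)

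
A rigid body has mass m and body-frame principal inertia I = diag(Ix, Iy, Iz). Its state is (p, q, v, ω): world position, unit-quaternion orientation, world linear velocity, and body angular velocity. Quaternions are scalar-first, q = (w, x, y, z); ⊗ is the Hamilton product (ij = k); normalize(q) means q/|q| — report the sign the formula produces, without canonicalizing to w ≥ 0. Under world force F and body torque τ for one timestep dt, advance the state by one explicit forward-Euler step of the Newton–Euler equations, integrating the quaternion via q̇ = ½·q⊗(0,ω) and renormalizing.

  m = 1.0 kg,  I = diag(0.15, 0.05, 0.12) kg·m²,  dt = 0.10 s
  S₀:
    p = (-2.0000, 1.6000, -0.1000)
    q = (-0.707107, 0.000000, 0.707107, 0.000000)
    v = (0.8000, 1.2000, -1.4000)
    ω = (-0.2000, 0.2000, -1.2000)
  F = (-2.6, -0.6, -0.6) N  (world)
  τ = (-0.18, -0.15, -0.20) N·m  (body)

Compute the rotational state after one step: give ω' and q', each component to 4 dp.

ω' = (-0.3088, -0.1144, -1.3700)
q' = (-0.7128, -0.0353, 0.6987, 0.0494)

(τ − ω×Iω)/I = (-1.0880, -3.1440, -1.7000)
ω' = ω + α·dt = (-0.3088, -0.1144, -1.3700)
q⊗(0,ω) = (-0.1414214, -0.7071070, -0.1414214, 0.9899498)
q' = normalize(q + ½dt·q⊗(0,ω)) = (-0.7128, -0.0353, 0.6987, 0.0494)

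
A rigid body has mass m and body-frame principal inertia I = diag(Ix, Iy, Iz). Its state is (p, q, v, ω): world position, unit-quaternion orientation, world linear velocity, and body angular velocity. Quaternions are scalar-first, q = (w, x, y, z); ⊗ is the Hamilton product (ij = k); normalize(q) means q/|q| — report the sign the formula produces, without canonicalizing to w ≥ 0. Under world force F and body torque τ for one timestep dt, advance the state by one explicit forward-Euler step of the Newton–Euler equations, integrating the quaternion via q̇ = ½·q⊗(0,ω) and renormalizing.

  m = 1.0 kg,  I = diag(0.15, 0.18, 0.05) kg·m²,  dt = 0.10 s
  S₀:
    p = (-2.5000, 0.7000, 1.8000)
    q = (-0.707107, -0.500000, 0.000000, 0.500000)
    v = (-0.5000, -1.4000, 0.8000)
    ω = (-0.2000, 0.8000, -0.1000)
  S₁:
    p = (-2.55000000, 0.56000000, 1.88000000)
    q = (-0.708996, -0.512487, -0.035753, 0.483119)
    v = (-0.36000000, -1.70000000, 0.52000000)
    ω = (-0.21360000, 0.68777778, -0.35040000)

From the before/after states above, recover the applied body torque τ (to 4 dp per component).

ω₁ − ω₀ = (-0.01360000, -0.11222222, -0.25040000)
gyro term ω₀×Iω₀ = (0.0104, 0.0020, -0.0048)
I·α + gyro = (-0.0100, -0.2000, -0.1300)

τ = (-0.0100, -0.2000, -0.1300)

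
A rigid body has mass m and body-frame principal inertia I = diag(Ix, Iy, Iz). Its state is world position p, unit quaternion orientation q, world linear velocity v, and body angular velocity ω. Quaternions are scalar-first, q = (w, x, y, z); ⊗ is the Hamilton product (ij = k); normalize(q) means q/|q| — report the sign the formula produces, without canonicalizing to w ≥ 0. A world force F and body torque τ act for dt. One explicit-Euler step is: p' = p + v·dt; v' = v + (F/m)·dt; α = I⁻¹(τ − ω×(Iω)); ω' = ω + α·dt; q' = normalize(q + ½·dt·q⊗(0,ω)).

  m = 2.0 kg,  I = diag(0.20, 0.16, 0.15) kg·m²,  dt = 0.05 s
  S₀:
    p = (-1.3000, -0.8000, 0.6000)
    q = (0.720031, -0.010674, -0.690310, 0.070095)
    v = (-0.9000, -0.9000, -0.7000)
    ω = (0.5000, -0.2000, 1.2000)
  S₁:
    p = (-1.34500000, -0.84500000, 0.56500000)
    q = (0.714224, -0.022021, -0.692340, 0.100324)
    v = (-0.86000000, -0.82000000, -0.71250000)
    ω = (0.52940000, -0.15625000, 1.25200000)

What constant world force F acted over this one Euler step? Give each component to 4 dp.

v₁ − v₀ = (0.04000000, 0.08000000, -0.01250000)
applied force F = (1.6000, 3.2000, -0.5000)

F = (1.6000, 3.2000, -0.5000)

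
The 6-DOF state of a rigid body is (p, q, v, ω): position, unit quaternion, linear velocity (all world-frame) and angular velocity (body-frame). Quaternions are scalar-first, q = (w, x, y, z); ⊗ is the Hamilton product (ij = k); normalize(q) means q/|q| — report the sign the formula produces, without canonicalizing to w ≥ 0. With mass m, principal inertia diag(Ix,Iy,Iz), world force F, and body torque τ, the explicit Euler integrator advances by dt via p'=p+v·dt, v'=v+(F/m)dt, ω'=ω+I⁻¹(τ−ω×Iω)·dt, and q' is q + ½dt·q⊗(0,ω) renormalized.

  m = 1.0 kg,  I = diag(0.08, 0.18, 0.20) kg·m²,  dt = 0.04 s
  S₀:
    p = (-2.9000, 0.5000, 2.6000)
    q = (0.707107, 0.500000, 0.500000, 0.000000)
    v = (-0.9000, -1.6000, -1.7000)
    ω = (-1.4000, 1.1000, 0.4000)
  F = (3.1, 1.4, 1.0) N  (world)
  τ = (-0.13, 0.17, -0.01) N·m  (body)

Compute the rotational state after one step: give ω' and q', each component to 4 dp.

ω' = (-1.4694, 1.1228, 0.4288)
q' = (0.7096, 0.4839, 0.5112, 0.0306)

gyro term ω×Iω = (0.0088, 0.0672, -0.1540)
α = I⁻¹(τ − ω×Iω) = (-1.7350, 0.5711, 0.7200)
new body rate ω' = (-1.4694, 1.1228, 0.4288)
q⊗(0,ω) = (0.1500000, -0.7899498, 0.5778177, 1.5328428)
updated quaternion q' = (0.7096, 0.4839, 0.5112, 0.0306)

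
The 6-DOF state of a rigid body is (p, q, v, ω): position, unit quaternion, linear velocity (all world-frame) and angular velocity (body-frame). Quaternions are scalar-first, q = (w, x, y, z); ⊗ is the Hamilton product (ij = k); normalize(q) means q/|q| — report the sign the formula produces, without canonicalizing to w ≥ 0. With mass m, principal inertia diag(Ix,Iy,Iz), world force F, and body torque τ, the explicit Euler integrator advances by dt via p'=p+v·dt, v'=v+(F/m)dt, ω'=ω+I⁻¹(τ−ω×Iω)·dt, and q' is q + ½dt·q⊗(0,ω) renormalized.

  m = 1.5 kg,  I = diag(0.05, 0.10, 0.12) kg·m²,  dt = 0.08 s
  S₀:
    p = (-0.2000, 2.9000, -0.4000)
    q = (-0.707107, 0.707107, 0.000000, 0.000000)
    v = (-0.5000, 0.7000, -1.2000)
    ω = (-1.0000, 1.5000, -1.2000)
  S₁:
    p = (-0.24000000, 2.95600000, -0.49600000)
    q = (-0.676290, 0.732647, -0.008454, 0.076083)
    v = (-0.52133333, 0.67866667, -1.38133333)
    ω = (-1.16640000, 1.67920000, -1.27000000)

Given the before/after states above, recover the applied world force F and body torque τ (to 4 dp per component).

F = (-0.4000, -0.4000, -3.4000)
τ = (-0.1400, 0.1400, -0.1800)

velocity change Δv = (-0.02133333, -0.02133333, -0.18133333)
F = m·Δv/dt = (-0.4000, -0.4000, -3.4000)
Δω = ω₁−ω₀ = (-0.16640000, 0.17920000, -0.07000000)
applied torque τ = (-0.1400, 0.1400, -0.1800)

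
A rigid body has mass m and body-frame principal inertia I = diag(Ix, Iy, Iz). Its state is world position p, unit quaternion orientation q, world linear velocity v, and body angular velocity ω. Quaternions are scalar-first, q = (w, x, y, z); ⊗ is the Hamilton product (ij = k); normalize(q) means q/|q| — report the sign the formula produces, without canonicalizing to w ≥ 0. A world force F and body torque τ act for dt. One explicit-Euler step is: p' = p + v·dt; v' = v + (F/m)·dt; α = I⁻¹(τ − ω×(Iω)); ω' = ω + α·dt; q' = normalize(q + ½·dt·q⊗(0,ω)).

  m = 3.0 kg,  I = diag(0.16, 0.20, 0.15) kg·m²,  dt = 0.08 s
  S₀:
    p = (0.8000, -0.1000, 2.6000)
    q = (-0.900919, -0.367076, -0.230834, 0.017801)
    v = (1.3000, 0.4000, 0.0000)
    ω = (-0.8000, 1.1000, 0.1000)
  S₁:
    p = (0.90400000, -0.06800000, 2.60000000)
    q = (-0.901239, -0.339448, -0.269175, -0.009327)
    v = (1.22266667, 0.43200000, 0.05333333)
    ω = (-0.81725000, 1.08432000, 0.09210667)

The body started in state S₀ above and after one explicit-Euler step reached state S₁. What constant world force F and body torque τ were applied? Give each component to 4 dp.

Δω = ω₁−ω₀ = (-0.01725000, -0.01568000, -0.00789333)
I·α + gyro = (-0.0400, -0.0400, -0.0500)
Δv = v₁−v₀ = (-0.07733333, 0.03200000, 0.05333333)
m·(v₁−v₀)/dt = (-2.9000, 1.2000, 2.0000)

F = (-2.9000, 1.2000, 2.0000)
τ = (-0.0400, -0.0400, -0.0500)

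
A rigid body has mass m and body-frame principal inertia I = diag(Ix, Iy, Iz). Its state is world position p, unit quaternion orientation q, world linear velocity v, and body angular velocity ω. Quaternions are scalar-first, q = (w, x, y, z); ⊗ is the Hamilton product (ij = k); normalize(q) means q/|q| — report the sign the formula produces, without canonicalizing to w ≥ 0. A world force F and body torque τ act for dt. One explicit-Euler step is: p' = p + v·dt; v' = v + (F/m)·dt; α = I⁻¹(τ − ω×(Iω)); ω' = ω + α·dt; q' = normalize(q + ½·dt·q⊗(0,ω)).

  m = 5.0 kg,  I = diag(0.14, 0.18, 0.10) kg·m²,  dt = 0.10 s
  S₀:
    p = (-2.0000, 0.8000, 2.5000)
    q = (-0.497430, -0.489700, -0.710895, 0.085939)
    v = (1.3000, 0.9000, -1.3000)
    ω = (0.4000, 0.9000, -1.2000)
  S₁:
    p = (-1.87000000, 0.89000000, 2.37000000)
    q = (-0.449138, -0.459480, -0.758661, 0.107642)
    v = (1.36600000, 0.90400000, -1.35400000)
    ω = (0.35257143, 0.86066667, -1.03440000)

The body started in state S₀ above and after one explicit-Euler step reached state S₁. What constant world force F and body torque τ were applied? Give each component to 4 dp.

ω₁ − ω₀ = (-0.04742857, -0.03933333, 0.16560000)
ω₀×(Iω₀) = (0.0864, -0.0192, 0.0144)
applied torque τ = (0.0200, -0.0900, 0.1800)
v₁ − v₀ = (0.06600000, 0.00400000, -0.05400000)
F = m·Δv/dt = (3.3000, 0.2000, -2.7000)

F = (3.3000, 0.2000, -2.7000)
τ = (0.0200, -0.0900, 0.1800)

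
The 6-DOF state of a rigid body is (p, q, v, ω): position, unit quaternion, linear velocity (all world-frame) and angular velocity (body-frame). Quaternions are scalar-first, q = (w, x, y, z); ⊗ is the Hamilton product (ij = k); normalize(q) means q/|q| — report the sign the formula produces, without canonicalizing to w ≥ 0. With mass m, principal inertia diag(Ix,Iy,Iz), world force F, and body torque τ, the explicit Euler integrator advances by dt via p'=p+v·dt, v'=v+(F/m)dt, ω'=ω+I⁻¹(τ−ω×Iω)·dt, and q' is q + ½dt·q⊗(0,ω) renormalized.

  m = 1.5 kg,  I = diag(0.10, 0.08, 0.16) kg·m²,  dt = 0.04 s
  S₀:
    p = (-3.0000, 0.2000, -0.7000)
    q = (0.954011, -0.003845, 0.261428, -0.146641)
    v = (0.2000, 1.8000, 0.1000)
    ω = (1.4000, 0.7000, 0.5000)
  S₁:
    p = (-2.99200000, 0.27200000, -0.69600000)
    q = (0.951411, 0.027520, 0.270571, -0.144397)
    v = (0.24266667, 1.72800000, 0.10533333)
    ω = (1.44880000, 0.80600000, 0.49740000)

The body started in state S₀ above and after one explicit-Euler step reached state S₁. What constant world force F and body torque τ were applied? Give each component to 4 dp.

F = (1.6000, -2.7000, 0.2000)
τ = (0.1500, 0.1700, -0.0300)

v₁ − v₀ = (0.04266667, -0.07200000, 0.00533333)
F = m·Δv/dt = (1.6000, -2.7000, 0.2000)
Δω = ω₁−ω₀ = (0.04880000, 0.10600000, -0.00260000)
I·α + gyro = (0.1500, 0.1700, -0.0300)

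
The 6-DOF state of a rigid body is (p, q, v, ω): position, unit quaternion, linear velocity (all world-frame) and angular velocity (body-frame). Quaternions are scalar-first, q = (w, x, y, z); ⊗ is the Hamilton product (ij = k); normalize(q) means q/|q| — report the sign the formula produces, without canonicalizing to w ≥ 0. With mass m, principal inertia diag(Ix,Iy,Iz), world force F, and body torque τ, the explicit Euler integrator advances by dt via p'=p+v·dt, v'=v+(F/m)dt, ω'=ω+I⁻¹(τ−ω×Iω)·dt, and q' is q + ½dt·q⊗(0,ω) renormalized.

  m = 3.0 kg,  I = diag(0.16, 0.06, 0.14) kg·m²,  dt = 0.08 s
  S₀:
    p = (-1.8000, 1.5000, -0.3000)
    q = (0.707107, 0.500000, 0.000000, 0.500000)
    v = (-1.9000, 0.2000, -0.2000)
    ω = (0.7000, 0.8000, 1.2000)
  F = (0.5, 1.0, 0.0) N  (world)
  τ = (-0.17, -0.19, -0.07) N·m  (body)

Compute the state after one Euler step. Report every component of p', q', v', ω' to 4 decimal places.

new position p' = (-1.9520, 1.5160, -0.3160)
new velocity v' = (-1.8867, 0.2267, -0.2000)
angular accel α = (-1.5425, -3.4467, -0.1000)
new body rate ω' = (0.5766, 0.5243, 1.1920)
q⊗(0,ω) = (-0.9500000, 0.0949749, 0.3156856, 1.2485284)
updated quaternion q' = (0.6677, 0.5028, 0.0126, 0.5488)

p' = (-1.9520, 1.5160, -0.3160)
q' = (0.6677, 0.5028, 0.0126, 0.5488)
v' = (-1.8867, 0.2267, -0.2000)
ω' = (0.5766, 0.5243, 1.1920)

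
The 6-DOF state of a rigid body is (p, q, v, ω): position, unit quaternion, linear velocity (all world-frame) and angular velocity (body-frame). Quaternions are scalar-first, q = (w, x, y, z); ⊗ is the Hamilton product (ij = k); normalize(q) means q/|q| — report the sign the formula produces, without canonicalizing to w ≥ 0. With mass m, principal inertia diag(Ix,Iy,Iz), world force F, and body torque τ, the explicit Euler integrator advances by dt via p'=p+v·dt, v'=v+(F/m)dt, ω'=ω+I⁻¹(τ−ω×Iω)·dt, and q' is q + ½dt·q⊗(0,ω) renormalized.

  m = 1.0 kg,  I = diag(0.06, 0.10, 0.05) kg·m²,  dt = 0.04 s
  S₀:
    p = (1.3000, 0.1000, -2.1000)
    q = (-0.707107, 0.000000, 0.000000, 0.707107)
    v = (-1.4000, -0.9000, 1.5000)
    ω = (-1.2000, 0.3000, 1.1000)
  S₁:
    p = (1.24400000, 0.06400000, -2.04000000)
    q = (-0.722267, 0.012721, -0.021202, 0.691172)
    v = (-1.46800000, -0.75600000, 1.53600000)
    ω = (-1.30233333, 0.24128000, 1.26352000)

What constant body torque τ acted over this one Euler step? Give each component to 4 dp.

τ = (-0.1700, -0.1600, 0.1900)

ω₁ − ω₀ = (-0.10233333, -0.05872000, 0.16352000)
applied torque τ = (-0.1700, -0.1600, 0.1900)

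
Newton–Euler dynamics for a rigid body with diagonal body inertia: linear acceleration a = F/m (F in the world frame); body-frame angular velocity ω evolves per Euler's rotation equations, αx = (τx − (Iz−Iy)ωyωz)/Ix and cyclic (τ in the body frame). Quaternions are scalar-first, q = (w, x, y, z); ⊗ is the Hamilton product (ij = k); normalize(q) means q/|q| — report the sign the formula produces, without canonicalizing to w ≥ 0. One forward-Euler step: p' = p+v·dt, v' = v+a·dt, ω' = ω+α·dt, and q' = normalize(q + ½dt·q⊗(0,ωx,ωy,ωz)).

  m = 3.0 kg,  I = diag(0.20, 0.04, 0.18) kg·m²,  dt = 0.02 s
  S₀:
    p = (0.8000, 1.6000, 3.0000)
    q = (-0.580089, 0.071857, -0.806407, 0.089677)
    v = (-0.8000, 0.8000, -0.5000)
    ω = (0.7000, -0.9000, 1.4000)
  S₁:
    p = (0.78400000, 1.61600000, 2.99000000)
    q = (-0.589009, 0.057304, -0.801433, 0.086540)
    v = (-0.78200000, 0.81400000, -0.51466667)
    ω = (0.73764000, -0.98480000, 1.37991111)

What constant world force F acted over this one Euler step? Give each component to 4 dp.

velocity change Δv = (0.01800000, 0.01400000, -0.01466667)
m·(v₁−v₀)/dt = (2.7000, 2.1000, -2.2000)

F = (2.7000, 2.1000, -2.2000)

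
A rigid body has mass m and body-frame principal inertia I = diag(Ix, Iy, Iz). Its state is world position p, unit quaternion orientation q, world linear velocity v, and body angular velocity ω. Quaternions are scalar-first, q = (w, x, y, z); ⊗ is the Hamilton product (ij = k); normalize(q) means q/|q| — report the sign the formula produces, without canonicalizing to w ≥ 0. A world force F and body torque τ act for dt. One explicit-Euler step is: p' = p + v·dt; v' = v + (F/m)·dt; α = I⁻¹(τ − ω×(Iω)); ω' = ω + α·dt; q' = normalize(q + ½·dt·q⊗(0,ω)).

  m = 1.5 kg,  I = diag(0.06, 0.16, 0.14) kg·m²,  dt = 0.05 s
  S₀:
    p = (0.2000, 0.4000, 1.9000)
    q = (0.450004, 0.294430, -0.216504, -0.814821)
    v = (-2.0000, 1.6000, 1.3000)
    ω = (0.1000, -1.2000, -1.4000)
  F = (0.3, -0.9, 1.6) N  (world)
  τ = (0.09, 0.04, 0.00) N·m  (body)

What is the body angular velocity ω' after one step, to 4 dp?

α = I⁻¹(τ − ω×Iω) = (2.0600, 0.1800, 0.0857)
ω + α·dt = (0.2030, -1.1910, -1.3957)

ω' = (0.2030, -1.1910, -1.3957)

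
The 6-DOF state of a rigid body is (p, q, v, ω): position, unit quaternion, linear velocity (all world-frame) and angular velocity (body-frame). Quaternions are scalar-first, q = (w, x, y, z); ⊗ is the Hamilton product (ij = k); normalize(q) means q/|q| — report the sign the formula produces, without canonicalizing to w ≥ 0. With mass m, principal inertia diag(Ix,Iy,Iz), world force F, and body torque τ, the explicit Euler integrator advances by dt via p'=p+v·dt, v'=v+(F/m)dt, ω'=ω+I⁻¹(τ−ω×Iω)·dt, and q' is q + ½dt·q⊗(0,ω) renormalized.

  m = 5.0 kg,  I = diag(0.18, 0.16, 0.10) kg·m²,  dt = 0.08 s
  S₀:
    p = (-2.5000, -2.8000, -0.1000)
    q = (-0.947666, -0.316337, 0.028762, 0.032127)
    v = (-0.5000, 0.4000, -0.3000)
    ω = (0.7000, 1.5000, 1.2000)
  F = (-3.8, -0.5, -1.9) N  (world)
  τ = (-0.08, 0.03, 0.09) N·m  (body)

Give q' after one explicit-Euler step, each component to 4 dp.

q' = (-0.9389, -0.3423, -0.0120, -0.0330)

Hamilton product q⊗(0,ω) = (0.1397405, -0.6770423, -1.0194057, -1.6318381)
q' = normalize(q + ½dt·q⊗(0,ω)) = (-0.9389, -0.3423, -0.0120, -0.0330)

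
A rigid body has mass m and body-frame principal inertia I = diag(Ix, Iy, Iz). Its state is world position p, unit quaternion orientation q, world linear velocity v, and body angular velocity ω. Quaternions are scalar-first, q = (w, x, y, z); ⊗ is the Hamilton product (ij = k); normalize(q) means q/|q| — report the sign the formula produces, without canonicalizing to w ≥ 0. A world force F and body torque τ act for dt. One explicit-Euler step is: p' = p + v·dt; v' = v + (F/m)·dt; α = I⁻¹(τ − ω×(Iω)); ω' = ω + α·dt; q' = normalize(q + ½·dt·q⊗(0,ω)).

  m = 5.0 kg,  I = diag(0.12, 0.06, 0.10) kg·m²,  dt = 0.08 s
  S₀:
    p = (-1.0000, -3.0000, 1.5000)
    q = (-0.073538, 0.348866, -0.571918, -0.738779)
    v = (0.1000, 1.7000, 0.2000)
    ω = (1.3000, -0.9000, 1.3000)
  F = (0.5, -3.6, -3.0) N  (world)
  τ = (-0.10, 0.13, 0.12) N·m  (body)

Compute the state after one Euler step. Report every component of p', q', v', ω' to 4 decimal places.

p' = (-0.9920, -2.8640, 1.5160)
q' = (-0.0736, 0.2877, -0.6237, -0.7230)
v' = (0.1080, 1.6424, 0.1520)
ω' = (1.2645, -0.7717, 1.3398)

α = I⁻¹(τ − ω×Iω) = (-0.4433, 1.6033, 0.4980)
ω' = ω + α·dt = (1.2645, -0.7717, 1.3398)
q⊗(0,ω) = (-0.0078393, -1.5039939, -1.3477543, 0.3339146)
updated quaternion q' = (-0.0736, 0.2877, -0.6237, -0.7230)
new position p' = (-0.9920, -2.8640, 1.5160)
v' = v + a·dt = (0.1080, 1.6424, 0.1520)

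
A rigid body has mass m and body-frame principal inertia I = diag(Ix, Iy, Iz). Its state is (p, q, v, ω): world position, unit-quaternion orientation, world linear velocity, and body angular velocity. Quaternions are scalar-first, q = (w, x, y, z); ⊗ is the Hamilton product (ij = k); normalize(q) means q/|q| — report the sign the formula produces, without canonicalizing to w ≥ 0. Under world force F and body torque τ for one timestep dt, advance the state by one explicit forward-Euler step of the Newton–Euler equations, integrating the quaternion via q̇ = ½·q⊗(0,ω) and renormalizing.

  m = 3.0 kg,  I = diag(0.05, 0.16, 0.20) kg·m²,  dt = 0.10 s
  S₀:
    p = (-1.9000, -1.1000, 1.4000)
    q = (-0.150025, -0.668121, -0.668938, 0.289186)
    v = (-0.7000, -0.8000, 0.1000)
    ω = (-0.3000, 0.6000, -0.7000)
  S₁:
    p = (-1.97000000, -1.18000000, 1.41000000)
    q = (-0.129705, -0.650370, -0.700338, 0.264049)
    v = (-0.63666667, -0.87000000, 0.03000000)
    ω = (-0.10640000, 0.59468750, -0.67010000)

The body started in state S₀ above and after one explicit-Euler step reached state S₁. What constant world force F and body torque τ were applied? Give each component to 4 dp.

F = (1.9000, -2.1000, -2.1000)
τ = (0.0800, -0.0400, 0.0400)

Δω = ω₁−ω₀ = (0.19360000, -0.00531250, 0.02990000)
gyro term ω₀×Iω₀ = (-0.0168, -0.0315, -0.0198)
applied torque τ = (0.0800, -0.0400, 0.0400)
velocity change Δv = (0.06333333, -0.07000000, -0.07000000)
m·(v₁−v₀)/dt = (1.9000, -2.1000, -2.1000)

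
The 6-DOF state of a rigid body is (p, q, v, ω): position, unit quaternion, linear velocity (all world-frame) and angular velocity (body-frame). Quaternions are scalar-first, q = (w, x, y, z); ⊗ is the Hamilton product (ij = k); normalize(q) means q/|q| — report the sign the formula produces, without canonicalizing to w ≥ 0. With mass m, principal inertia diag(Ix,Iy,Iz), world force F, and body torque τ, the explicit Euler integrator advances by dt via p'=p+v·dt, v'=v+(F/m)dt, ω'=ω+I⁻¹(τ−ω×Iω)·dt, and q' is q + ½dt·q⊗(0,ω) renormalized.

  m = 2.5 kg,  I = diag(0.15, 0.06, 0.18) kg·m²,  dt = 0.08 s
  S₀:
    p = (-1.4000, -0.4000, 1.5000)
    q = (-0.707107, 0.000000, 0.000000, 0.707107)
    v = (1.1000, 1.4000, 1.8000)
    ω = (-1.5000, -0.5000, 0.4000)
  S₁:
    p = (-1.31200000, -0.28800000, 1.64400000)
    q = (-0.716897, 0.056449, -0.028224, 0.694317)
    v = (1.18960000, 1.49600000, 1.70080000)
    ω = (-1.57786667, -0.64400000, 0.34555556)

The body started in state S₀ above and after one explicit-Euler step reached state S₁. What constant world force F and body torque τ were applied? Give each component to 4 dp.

Δω = ω₁−ω₀ = (-0.07786667, -0.14400000, -0.05444444)
gyro term ω₀×Iω₀ = (-0.0240, 0.0180, -0.0675)
applied torque τ = (-0.1700, -0.0900, -0.1900)
velocity change Δv = (0.08960000, 0.09600000, -0.09920000)
m·(v₁−v₀)/dt = (2.8000, 3.0000, -3.1000)

F = (2.8000, 3.0000, -3.1000)
τ = (-0.1700, -0.0900, -0.1900)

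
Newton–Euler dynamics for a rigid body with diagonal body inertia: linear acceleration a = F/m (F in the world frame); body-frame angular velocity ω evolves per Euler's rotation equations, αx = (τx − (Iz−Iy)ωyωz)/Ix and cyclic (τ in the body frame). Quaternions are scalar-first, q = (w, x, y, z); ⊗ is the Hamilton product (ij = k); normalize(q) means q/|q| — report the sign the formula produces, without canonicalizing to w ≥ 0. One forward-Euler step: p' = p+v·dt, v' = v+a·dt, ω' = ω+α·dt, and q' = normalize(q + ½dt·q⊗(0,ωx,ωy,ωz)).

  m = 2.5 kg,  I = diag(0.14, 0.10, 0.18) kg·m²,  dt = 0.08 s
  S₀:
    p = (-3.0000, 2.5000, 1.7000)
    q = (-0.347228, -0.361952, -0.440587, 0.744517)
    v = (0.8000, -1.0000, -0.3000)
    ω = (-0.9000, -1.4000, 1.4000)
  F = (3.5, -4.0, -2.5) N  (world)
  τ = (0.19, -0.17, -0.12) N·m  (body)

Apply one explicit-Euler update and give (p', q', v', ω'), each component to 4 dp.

a = (1.4000, -1.6000, -1.0000)
p + v·dt = (-2.9360, 2.4200, 1.6760)
v + (F/m)dt = (0.9120, -1.1280, -0.3800)
gyro term ω×Iω = (-0.1568, 0.0504, -0.0504)
(τ − ω×Iω)/I = (2.4771, -2.2040, -0.3867)
new body rate ω' = (-0.7018, -1.5763, 1.3691)
Hamilton product q⊗(0,ω) = (-1.9849024, 0.7380072, 0.3227867, -0.3759147)
q' = normalize(q + ½dt·q⊗(0,ω)) = (-0.4250, -0.3312, -0.4261, 0.7267)

p' = (-2.9360, 2.4200, 1.6760)
q' = (-0.4250, -0.3312, -0.4261, 0.7267)
v' = (0.9120, -1.1280, -0.3800)
ω' = (-0.7018, -1.5763, 1.3691)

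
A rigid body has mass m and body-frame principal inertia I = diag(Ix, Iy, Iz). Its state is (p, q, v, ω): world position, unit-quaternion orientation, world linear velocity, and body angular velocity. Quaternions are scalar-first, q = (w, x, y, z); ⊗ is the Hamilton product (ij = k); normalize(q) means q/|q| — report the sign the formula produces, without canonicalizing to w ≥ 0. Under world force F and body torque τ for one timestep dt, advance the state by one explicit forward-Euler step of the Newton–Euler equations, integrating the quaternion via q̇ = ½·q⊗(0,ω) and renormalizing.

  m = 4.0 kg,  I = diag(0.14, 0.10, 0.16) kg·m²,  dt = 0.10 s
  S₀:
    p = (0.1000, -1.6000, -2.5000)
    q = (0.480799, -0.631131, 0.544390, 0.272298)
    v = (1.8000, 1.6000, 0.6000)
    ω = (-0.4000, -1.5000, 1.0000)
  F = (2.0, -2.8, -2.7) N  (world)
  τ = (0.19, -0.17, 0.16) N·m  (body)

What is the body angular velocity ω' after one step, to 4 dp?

(τ − ω×Iω)/I = (2.0000, -1.7800, 1.1500)
new body rate ω' = (-0.2000, -1.6780, 1.1150)

ω' = (-0.2000, -1.6780, 1.1150)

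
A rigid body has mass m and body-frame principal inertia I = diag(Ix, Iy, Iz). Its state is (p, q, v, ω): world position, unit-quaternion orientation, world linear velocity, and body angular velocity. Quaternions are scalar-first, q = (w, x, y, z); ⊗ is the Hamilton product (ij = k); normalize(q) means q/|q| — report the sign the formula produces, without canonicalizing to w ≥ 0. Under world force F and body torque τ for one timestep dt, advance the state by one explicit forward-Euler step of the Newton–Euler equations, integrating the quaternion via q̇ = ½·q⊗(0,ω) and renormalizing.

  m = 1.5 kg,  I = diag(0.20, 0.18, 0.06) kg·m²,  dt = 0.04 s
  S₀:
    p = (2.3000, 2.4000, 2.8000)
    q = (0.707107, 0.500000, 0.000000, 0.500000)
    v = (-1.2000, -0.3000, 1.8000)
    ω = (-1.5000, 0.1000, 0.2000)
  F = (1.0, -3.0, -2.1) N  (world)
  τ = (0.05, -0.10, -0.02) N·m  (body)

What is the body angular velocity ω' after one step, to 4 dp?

precession coupling ω×(Iω) = (-0.0024, -0.0420, 0.0030)
(τ − ω×Iω)/I = (0.2620, -0.3222, -0.3833)
ω' = ω + α·dt = (-1.4895, 0.0871, 0.1847)

ω' = (-1.4895, 0.0871, 0.1847)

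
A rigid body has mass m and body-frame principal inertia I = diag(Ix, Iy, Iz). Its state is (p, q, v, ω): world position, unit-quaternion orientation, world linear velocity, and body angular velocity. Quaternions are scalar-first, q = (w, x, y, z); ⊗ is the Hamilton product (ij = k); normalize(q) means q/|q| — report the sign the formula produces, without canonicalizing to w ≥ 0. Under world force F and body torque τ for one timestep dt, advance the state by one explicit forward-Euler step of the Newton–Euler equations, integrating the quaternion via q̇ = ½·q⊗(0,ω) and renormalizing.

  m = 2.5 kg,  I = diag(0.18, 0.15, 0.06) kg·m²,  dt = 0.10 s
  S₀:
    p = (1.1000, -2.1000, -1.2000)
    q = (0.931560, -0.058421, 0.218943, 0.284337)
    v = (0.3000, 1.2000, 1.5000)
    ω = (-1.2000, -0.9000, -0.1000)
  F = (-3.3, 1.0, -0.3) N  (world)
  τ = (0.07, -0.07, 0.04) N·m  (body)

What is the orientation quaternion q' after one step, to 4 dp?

2q̇ = q⊗(0,ω) = (0.1553772, -0.8838630, -1.1854505, 0.2221545)
q + ½dt·q⊗(0,ω), renormalized = (0.9367, -0.1023, 0.1592, 0.2946)

q' = (0.9367, -0.1023, 0.1592, 0.2946)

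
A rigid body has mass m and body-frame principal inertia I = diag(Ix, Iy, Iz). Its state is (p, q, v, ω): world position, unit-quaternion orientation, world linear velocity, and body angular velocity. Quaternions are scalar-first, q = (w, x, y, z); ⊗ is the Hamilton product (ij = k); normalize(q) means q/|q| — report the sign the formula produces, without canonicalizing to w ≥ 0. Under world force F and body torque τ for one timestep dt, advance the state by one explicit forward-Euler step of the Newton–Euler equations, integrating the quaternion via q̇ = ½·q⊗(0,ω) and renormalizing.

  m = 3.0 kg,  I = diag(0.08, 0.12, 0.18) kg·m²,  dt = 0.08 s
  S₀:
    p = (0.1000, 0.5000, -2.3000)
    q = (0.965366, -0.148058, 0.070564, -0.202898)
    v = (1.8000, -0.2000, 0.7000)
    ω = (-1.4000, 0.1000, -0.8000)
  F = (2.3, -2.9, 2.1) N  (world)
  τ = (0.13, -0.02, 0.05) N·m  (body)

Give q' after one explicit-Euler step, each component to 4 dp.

q' = (0.9483, -0.2031, 0.0809, -0.2300)

2q̇ = q⊗(0,ω) = (-0.3766560, -1.3876738, 0.2621474, -0.6883090)
q' = normalize(q + ½dt·q⊗(0,ω)) = (0.9483, -0.2031, 0.0809, -0.2300)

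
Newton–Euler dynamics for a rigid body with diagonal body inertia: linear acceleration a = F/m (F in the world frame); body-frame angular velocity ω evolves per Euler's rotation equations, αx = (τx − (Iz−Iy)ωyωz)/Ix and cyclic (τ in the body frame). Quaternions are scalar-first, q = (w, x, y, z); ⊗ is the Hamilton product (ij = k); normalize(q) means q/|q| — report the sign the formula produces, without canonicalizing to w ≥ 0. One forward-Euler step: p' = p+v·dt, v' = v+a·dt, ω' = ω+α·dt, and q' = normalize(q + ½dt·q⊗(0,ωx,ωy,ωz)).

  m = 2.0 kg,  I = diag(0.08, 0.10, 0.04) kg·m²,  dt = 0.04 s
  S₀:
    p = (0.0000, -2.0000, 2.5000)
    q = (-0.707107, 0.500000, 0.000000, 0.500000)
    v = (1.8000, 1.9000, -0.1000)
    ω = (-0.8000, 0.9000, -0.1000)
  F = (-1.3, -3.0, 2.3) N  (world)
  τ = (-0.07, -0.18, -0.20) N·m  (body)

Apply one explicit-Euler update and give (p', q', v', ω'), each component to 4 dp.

p' = (0.0720, -1.9240, 2.4960)
q' = (-0.6979, 0.5022, -0.0197, 0.5103)
v' = (1.7740, 1.8400, -0.0540)
ω' = (-0.8377, 0.8267, -0.2856)

α = I⁻¹(τ − ω×Iω) = (-0.9425, -1.8320, -4.6400)
new body rate ω' = (-0.8377, 0.8267, -0.2856)
2q̇ = q⊗(0,ω) = (0.4500000, 0.1156856, -0.9863963, 0.5207107)
q + ½dt·q⊗(0,ω), renormalized = (-0.6979, 0.5022, -0.0197, 0.5103)
a = F/m = (-0.6500, -1.5000, 1.1500)
new position p' = (0.0720, -1.9240, 2.4960)
v + (F/m)dt = (1.7740, 1.8400, -0.0540)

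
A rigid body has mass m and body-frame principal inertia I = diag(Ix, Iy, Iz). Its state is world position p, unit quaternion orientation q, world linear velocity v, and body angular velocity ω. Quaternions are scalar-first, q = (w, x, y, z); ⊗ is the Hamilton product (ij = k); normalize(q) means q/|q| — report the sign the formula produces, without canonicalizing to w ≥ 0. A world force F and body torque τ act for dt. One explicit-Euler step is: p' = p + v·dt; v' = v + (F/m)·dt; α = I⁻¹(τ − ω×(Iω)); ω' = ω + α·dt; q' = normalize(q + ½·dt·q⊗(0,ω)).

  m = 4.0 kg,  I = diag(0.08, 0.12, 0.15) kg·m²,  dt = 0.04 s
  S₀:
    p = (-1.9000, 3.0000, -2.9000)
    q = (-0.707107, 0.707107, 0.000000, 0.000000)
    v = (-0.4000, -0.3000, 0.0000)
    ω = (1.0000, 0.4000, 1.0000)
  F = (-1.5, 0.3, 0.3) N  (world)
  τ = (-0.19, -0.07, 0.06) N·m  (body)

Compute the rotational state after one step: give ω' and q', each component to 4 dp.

α = I⁻¹(τ − ω×Iω) = (-2.5250, 0.0000, 0.2933)
ω' = ω + α·dt = (0.8990, 0.4000, 1.0117)
2q̇ = q⊗(0,ω) = (-0.7071070, -0.7071070, -0.9899498, -0.4242642)
q + ½dt·q⊗(0,ω), renormalized = (-0.7209, 0.6927, -0.0198, -0.0085)

ω' = (0.8990, 0.4000, 1.0117)
q' = (-0.7209, 0.6927, -0.0198, -0.0085)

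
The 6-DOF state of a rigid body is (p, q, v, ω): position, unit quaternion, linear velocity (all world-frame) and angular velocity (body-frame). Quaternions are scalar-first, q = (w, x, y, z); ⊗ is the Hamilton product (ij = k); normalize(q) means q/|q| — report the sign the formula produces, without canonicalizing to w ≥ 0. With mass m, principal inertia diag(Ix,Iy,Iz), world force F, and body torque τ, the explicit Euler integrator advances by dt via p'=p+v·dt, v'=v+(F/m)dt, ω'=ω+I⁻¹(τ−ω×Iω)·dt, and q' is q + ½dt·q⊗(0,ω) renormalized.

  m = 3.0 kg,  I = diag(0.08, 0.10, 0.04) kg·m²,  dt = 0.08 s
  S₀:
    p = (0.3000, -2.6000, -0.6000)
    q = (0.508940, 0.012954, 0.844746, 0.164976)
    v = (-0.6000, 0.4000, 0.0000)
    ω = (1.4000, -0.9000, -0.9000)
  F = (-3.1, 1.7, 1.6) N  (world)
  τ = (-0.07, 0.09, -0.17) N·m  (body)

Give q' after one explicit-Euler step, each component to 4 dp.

q' = (0.5430, 0.0169, 0.8337, 0.0986)

q⊗(0,ω) = (0.8906142, 0.1007230, -0.2154210, -1.6523490)
updated quaternion q' = (0.5430, 0.0169, 0.8337, 0.0986)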